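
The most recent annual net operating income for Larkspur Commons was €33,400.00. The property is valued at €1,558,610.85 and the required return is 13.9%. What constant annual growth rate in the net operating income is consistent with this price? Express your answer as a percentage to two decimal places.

11.51%

P = D₀(1+g)/(r−g) ⇒ P(r−g) = D₀(1+g) ⇒ g(P+D₀) = P·r − D₀
g = (P·r − D₀)/(P + D₀) = (€1,558,610.85×0.139 − €33,400.00) / (€1,558,610.85 + €33,400.00) = 0.115104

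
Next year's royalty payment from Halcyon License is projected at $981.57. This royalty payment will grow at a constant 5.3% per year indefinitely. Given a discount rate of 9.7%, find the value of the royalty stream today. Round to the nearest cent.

$22308.41

Growing perpetuity: P = D₁ / (r − g) = $981.5700 / (0.097 − 0.053) = $22,308.41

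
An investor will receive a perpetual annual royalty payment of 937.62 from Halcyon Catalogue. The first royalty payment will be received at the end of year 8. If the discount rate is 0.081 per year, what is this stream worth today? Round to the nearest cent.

6710.61

Value at end of year 7: C / r = 937.62 / 0.081 = 11,575.5556
Discount to today: PV = 11,575.5556 / (1 + 0.081)^7 = 11,575.5556 / 1.724963 = 6,710.61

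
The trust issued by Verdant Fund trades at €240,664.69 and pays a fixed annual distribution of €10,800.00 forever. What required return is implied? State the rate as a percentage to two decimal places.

P = C/r ⇒ r = C/P = €10,800.00/€240,664.69 = 0.044876

4.49%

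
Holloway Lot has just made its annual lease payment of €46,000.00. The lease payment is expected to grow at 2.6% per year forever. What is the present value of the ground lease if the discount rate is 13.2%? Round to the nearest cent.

€445245.28

D₁ = D₀ × (1 + g) = €46,000.00 × 1.026 = €47,196.0000
Growing perpetuity: P = D₁ / (r − g) = €47,196.0000 / (0.132 − 0.026) = €445,245.28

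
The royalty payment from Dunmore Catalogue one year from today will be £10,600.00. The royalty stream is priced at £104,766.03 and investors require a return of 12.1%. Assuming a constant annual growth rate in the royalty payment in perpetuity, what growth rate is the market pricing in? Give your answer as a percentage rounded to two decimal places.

1.98%

P = D₁/(r−g) ⇒ g = r − D₁/P = 0.121 − £10,600.00/£104,766.03 = 0.019822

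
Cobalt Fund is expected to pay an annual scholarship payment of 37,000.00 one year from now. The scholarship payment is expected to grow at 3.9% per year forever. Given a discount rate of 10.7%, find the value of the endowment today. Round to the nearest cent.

544117.65

Growing perpetuity: P = D₁ / (r − g) = 37,000.0000 / (0.107 − 0.039) = 544,117.65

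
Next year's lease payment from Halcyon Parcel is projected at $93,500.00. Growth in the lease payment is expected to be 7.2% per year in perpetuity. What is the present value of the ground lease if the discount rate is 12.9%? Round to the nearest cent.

Growing perpetuity: P = D₁ / (r − g) = $93,500.0000 / (0.129 − 0.072) = $1,640,350.88

$1640350.88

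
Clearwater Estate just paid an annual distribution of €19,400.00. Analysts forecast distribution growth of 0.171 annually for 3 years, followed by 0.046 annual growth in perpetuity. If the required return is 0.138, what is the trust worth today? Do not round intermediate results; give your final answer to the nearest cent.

€301960.88

D_1 = 22717.40000
D_2 = 26602.07540
D_3 = 31151.03029
Terminal value at year 3: TV = D_3×(1+g_2)/(r−g_2) = 32583.97769/0.092 = 354173.67051
P_0 = D_1/(1+r)^1 + D_2/(1+r)^2 + D_3/(1+r)^3 + TV/(1+r)^3
    = 19962.56591 + 20541.44523 + 21137.11104 + 240319.76252 = 301960.88470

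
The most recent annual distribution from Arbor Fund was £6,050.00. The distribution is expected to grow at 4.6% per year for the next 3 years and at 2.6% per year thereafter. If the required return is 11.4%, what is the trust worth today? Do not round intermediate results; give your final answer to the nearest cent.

D_1 = 6328.30000
D_2 = 6619.40180
D_3 = 6923.89428
Terminal value at year 3: TV = D_3×(1+g_2)/(r−g_2) = 7103.91553/0.088 = 80726.31289
P_0 = D_1/(1+r)^1 + D_2/(1+r)^2 + D_3/(1+r)^3 + TV/(1+r)^3
    = 5680.70018 + 5333.94290 + 5008.35213 + 58392.83277 = 74415.82797

£74415.83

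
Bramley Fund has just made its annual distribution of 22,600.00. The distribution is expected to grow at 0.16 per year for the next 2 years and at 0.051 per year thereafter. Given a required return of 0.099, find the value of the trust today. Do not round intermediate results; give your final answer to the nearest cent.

D_1 = 26216.00000
D_2 = 30410.56000
Terminal value at year 2: TV = D_2×(1+g_2)/(r−g_2) = 31961.49856/0.048 = 665864.55333
P_0 = D_1/(1+r)^1 + D_2/(1+r)^2 + TV/(1+r)^2
    = 23854.41310 + 25178.45241 + 551303.19757 = 600336.06309

600336.06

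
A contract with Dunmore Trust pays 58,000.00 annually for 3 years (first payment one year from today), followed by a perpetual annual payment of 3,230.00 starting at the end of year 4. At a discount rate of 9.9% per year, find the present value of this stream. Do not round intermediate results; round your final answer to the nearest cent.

PV of 3-year annuity: 58,000.00 × [1 − (1+0.099)^−3] / 0.099 = 144491.72523
Perpetuity value at year 3: 3,230.00 / 0.099 = 32626.26263
PV of perpetuity: 32626.26263 / (1+0.099)^3 = 24579.56827
Total PV = 144491.72523 + 24579.56827 = 169071.29351

169071.29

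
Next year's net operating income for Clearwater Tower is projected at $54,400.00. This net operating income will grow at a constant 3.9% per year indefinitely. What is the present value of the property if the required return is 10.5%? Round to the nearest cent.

$824242.42

Growing perpetuity: P = D₁ / (r − g) = $54,400.0000 / (0.105 − 0.039) = $824,242.42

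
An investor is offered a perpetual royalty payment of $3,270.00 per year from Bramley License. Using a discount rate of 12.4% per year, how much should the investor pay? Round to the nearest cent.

$26370.97

Level perpetuity: PV = C / r = $3,270.00 / 0.124 = $26,370.97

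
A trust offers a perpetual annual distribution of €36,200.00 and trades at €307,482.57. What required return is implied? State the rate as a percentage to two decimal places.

P = C/r ⇒ r = C/P = €36,200.00/€307,482.57 = 0.117730

11.77%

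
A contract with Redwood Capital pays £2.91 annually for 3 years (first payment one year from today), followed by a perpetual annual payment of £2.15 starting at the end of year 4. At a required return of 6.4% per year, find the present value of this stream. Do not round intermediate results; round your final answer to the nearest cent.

£35.61

PV of 3-year annuity: £2.91 × [1 − (1+0.064)^−3] / 0.064 = 7.72126
Perpetuity value at year 3: £2.15 / 0.064 = 33.59375
PV of perpetuity: 33.59375 / (1+0.064)^3 = 27.88904
Total PV = 7.72126 + 27.88904 = 35.61030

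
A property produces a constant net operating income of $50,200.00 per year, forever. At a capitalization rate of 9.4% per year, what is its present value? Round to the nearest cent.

Level perpetuity: PV = C / r = $50,200.00 / 0.094 = $534,042.55

$534042.55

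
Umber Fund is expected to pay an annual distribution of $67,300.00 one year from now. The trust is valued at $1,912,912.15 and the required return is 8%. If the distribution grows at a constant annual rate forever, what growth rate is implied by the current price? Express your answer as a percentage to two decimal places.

4.48%

P = D₁/(r−g) ⇒ g = r − D₁/P = 0.08 − $67,300.00/$1,912,912.15 = 0.044818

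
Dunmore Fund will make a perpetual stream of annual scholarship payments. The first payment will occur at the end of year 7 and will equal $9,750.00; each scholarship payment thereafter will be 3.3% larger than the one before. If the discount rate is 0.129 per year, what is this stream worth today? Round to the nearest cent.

$49042.18

Value at end of year 6: C₁ / (r − g) = $9,750.00 / (0.129 − 0.033) = $101,562.5000
Discount to today: PV = $101,562.5000 / (1 + 0.129)^6 = $101,562.5000 / 2.070922 = $49,042.18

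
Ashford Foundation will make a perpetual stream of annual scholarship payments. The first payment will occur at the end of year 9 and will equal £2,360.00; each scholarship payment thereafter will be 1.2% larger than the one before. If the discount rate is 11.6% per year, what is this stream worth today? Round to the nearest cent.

£9431.16

Value at end of year 8: C₁ / (r − g) = £2,360.00 / (0.116 − 0.012) = £22,692.3077
Discount to today: PV = £22,692.3077 / (1 + 0.116)^8 = £22,692.3077 / 2.406099 = £9,431.16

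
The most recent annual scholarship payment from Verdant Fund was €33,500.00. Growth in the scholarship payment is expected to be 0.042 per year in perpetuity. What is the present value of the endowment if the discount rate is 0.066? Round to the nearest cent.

€1454458.33

D₁ = D₀ × (1 + g) = €33,500.00 × 1.042 = €34,907.0000
Growing perpetuity: P = D₁ / (r − g) = €34,907.0000 / (0.066 − 0.042) = €1,454,458.33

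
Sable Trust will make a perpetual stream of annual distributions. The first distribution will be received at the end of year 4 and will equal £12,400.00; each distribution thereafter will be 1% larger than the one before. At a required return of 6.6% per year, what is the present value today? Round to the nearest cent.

£182794.05

Value at end of year 3: C₁ / (r − g) = £12,400.00 / (0.066 − 0.01) = £221,428.5714
Discount to today: PV = £221,428.5714 / (1 + 0.066)^3 = £221,428.5714 / 1.211355 = £182,794.05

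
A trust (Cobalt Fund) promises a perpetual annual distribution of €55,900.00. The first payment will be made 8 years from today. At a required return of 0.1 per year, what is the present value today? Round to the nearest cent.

Value at end of year 7: C / r = €55,900.00 / 0.1 = €559,000.0000
Discount to today: PV = €559,000.0000 / (1 + 0.1)^7 = €559,000.0000 / 1.948717 = €286,855.39

€286855.39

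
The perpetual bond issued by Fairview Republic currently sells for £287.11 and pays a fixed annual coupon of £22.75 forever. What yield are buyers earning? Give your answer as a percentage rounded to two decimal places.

7.92%

P = C/r ⇒ r = C/P = £22.75/£287.11 = 0.079238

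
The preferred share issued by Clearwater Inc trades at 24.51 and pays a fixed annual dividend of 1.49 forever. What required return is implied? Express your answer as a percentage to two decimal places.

6.08%

P = C/r ⇒ r = C/P = 1.49/24.51 = 0.060792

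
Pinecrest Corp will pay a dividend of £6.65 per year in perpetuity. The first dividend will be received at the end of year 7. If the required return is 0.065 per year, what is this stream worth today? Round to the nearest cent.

Value at end of year 6: C / r = £6.65 / 0.065 = £102.3077
Discount to today: PV = £102.3077 / (1 + 0.065)^6 = £102.3077 / 1.459142 = £70.11

£70.11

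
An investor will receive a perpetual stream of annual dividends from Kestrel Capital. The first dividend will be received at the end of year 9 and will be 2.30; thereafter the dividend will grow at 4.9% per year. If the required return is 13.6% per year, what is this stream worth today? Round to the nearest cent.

Value at end of year 8: C₁ / (r − g) = 2.30 / (0.136 − 0.049) = 26.4368
Discount to today: PV = 26.4368 / (1 + 0.136)^8 = 26.4368 / 2.773490 = 9.53

9.53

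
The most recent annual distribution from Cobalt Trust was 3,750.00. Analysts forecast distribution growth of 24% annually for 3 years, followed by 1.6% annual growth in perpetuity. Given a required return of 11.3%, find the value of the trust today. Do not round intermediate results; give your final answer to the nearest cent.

68334.89

D_1 = 4650.00000
D_2 = 5766.00000
D_3 = 7149.84000
Terminal value at year 3: TV = D_3×(1+g_2)/(r−g_2) = 7264.23744/0.097 = 74889.04577
P_0 = D_1/(1+r)^1 + D_2/(1+r)^2 + D_3/(1+r)^3 + TV/(1+r)^3
    = 4177.89757 + 4654.62084 + 5185.74109 + 54316.62837 = 68334.88788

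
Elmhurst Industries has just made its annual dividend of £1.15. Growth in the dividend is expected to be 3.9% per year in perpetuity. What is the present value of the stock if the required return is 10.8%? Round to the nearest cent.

£17.32

D₁ = D₀ × (1 + g) = £1.15 × 1.039 = £1.1949
Growing perpetuity: P = D₁ / (r − g) = £1.1949 / (0.108 − 0.039) = £17.32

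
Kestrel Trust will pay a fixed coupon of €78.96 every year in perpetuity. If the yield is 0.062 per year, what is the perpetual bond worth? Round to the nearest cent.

Level perpetuity: PV = C / r = €78.96 / 0.062 = €1,273.55

€1273.55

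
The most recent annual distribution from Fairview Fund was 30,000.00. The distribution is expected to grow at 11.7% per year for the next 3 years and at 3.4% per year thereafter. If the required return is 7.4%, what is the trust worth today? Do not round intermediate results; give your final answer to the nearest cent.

969826.74

D_1 = 33510.00000
D_2 = 37430.67000
D_3 = 41810.05839
Terminal value at year 3: TV = D_3×(1+g_2)/(r−g_2) = 43231.60038/0.04 = 1080790.00938
P_0 = D_1/(1+r)^1 + D_2/(1+r)^2 + D_3/(1+r)^3 + TV/(1+r)^3
    = 31201.11732 + 32450.32406 + 33749.54560 + 872425.75388 = 969826.74087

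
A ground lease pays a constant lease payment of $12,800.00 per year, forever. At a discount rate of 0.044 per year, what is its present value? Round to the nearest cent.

$290909.09

Level perpetuity: PV = C / r = $12,800.00 / 0.044 = $290,909.09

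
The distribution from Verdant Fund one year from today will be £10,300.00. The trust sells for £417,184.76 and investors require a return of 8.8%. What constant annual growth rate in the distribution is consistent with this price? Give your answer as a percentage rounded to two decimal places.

6.33%

P = D₁/(r−g) ⇒ g = r − D₁/P = 0.088 − £10,300.00/£417,184.76 = 0.063311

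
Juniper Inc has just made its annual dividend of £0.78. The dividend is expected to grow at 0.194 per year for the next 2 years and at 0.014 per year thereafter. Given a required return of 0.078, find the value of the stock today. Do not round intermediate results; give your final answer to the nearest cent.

D_1 = 0.93132
D_2 = 1.11200
Terminal value at year 2: TV = D_2×(1+g_2)/(r−g_2) = 1.12756/0.064 = 17.61819
P_0 = D_1/(1+r)^1 + D_2/(1+r)^2 + TV/(1+r)^2
    = 0.86393 + 0.95690 + 15.16086 = 16.98169

£16.98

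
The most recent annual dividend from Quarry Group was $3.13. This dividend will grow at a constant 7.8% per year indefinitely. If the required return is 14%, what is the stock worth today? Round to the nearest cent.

D₁ = D₀ × (1 + g) = $3.13 × 1.078 = $3.3741
Growing perpetuity: P = D₁ / (r − g) = $3.3741 / (0.14 − 0.078) = $54.42

$54.42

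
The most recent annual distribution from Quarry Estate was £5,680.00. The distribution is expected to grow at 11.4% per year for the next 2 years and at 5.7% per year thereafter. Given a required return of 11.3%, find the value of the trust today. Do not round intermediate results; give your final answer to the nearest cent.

£118778.05

D_1 = 6327.52000
D_2 = 7048.85728
Terminal value at year 2: TV = D_2×(1+g_2)/(r−g_2) = 7450.64214/0.056 = 133047.18116
P_0 = D_1/(1+r)^1 + D_2/(1+r)^2 + TV/(1+r)^2
    = 5685.10332 + 5690.21123 + 107402.73704 = 118778.05160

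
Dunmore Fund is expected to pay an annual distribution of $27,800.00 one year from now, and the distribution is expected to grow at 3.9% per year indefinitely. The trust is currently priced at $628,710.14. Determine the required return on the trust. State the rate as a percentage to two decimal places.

P = D₁/(r − g) ⇒ r = D₁/P + g = $27,800.0000/$628,710.14 + 0.039 = 0.044218 + 0.039 = 0.083218

8.32%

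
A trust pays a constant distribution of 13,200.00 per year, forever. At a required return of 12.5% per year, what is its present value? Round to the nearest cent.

Level perpetuity: PV = C / r = 13,200.00 / 0.125 = 105,600.00

105600.00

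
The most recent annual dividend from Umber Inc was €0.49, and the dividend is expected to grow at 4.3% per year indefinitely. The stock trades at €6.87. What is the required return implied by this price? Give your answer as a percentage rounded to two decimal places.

D₁ = €0.49 × 1.043 = €0.5111
P = D₁/(r − g) ⇒ r = D₁/P + g = €0.5111/€6.87 + 0.043 = 0.074392 + 0.043 = 0.117392

11.74%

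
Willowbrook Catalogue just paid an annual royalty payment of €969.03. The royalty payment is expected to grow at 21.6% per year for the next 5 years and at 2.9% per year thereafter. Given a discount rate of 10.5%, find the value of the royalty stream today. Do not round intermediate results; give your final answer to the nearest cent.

€27689.81

D_1 = 1178.34048
D_2 = 1432.86202
D_3 = 1742.36022
D_4 = 2118.71003
D_5 = 2576.35139
Terminal value at year 5: TV = D_5×(1+g_2)/(r−g_2) = 2651.06559/0.076 = 34882.44191
P_0 = D_1/(1+r)^1 + D_2/(1+r)^2 + D_3/(1+r)^3 + D_4/(1+r)^4 + D_5/(1+r)^5 + TV/(1+r)^5
    = 1066.37148 + 1173.49114 + 1291.37125 + 1421.09271 + 1563.84500 + 21173.63828 = 27689.80986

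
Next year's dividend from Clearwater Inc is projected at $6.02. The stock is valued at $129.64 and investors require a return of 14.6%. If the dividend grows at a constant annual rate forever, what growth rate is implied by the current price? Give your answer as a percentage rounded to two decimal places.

P = D₁/(r−g) ⇒ g = r − D₁/P = 0.146 − $6.02/$129.64 = 0.099564

9.96%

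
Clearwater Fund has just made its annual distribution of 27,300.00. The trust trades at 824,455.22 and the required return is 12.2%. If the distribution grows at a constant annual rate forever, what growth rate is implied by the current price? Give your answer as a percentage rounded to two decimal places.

8.60%

P = D₀(1+g)/(r−g) ⇒ P(r−g) = D₀(1+g) ⇒ g(P+D₀) = P·r − D₀
g = (P·r − D₀)/(P + D₀) = (824,455.22×0.122 − 27,300.00) / (824,455.22 + 27,300.00) = 0.086038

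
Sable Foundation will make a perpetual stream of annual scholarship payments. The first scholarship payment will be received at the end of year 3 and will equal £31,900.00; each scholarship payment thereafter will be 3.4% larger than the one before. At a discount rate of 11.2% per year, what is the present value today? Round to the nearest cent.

£330739.84

Value at end of year 2: C₁ / (r − g) = £31,900.00 / (0.112 − 0.034) = £408,974.3590
Discount to today: PV = £408,974.3590 / (1 + 0.112)^2 = £408,974.3590 / 1.236544 = £330,739.84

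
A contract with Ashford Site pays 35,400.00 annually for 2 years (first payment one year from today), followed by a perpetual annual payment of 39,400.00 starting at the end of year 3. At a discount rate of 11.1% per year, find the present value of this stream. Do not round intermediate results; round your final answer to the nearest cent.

PV of 2-year annuity: 35,400.00 × [1 − (1+0.111)^−2] / 0.111 = 60542.92198
Perpetuity value at year 2: 39,400.00 / 0.111 = 354954.95495
PV of perpetuity: 354954.95495 / (1+0.111)^2 = 287571.02484
Total PV = 60542.92198 + 287571.02484 = 348113.94682

348113.95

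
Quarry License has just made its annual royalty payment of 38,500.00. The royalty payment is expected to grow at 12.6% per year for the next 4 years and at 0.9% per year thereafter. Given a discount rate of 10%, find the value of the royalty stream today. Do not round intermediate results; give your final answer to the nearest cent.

632015.89

D_1 = 43351.00000
D_2 = 48813.22600
D_3 = 54963.69248
D_4 = 61889.11773
Terminal value at year 4: TV = D_4×(1+g_2)/(r−g_2) = 62446.11979/0.091 = 686221.09657
P_0 = D_1/(1+r)^1 + D_2/(1+r)^2 + D_3/(1+r)^3 + D_4/(1+r)^4 + TV/(1+r)^4
    = 39410.00000 + 40341.50909 + 41295.03567 + 42271.10015 + 468698.24231 = 632015.88722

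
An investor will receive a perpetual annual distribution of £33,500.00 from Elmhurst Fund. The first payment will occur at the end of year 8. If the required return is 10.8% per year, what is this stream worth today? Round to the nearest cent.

Value at end of year 7: C / r = £33,500.00 / 0.108 = £310,185.1852
Discount to today: PV = £310,185.1852 / (1 + 0.108)^7 = £310,185.1852 / 2.050115 = £151,301.32

£151301.32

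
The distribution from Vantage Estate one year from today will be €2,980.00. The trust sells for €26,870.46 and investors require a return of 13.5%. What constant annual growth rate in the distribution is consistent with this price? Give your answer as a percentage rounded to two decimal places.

P = D₁/(r−g) ⇒ g = r − D₁/P = 0.135 − €2,980.00/€26,870.46 = 0.024098

2.41%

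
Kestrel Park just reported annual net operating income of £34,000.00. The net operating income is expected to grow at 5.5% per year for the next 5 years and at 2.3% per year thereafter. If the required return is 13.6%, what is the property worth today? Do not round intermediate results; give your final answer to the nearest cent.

£349553.95

D_1 = 35870.00000
D_2 = 37842.85000
D_3 = 39924.20675
D_4 = 42120.03812
D_5 = 44436.64022
Terminal value at year 5: TV = D_5×(1+g_2)/(r−g_2) = 45458.68294/0.113 = 402289.22958
P_0 = D_1/(1+r)^1 + D_2/(1+r)^2 + D_3/(1+r)^3 + D_4/(1+r)^4 + D_5/(1+r)^5 + TV/(1+r)^5
    = 31575.70423 + 29324.26757 + 27233.36469 + 25291.54907 + 23488.19038 + 212640.87396 = 349553.94989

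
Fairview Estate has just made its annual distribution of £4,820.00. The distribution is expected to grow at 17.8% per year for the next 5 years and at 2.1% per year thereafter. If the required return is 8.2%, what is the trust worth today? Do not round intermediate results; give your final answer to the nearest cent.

D_1 = 5677.96000
D_2 = 6688.63688
D_3 = 7879.21424
D_4 = 9281.71438
D_5 = 10933.85954
Terminal value at year 5: TV = D_5×(1+g_2)/(r−g_2) = 11163.47059/0.061 = 183007.71459
P_0 = D_1/(1+r)^1 + D_2/(1+r)^2 + D_3/(1+r)^3 + D_4/(1+r)^4 + D_5/(1+r)^5 + TV/(1+r)^5
    = 5247.65250 + 5713.24828 + 6220.15386 + 6772.03442 + 7372.88036 + 123405.09586 = 154731.06528

£154731.07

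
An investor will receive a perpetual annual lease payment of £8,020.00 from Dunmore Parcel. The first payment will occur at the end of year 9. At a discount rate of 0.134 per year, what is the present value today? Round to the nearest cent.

£21885.94

Value at end of year 8: C / r = £8,020.00 / 0.134 = £59,850.7463
Discount to today: PV = £59,850.7463 / (1 + 0.134)^8 = £59,850.7463 / 2.734667 = £21,885.94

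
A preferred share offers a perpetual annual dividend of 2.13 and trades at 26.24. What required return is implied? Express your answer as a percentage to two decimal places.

8.12%

P = C/r ⇒ r = C/P = 2.13/26.24 = 0.081174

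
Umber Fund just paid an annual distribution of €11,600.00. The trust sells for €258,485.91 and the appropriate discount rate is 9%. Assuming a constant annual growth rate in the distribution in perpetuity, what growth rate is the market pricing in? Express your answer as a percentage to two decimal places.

P = D₀(1+g)/(r−g) ⇒ P(r−g) = D₀(1+g) ⇒ g(P+D₀) = P·r − D₀
g = (P·r − D₀)/(P + D₀) = (€258,485.91×0.09 − €11,600.00) / (€258,485.91 + €11,600.00) = 0.043185

4.32%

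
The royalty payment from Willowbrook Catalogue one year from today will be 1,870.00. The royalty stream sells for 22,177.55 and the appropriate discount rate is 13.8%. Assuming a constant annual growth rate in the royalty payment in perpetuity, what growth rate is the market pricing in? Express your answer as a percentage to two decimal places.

5.37%

P = D₁/(r−g) ⇒ g = r − D₁/P = 0.138 − 1,870.00/22,177.55 = 0.053680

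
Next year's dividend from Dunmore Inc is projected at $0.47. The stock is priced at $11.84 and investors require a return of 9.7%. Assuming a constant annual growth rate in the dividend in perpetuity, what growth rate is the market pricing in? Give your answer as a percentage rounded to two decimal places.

5.73%

P = D₁/(r−g) ⇒ g = r − D₁/P = 0.097 − $0.47/$11.84 = 0.057304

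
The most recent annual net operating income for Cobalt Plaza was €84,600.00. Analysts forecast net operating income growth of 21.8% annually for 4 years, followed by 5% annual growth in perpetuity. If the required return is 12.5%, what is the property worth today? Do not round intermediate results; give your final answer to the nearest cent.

D_1 = 103042.80000
D_2 = 125506.13040
D_3 = 152866.46683
D_4 = 186191.35660
Terminal value at year 4: TV = D_4×(1+g_2)/(r−g_2) = 195500.92443/0.075 = 2606678.99234
P_0 = D_1/(1+r)^1 + D_2/(1+r)^2 + D_3/(1+r)^3 + D_4/(1+r)^4 + TV/(1+r)^4
    = 91593.60000 + 99165.33760 + 107363.00551 + 116238.34730 + 1627336.86216 = 2041697.15256

€2041697.15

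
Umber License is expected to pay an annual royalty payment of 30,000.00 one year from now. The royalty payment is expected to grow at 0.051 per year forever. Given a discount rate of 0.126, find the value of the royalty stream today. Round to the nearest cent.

Growing perpetuity: P = D₁ / (r − g) = 30,000.0000 / (0.126 − 0.051) = 400,000.00

400000.00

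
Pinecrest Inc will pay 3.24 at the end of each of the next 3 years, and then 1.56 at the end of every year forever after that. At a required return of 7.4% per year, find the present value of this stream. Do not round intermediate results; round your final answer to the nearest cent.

25.46

PV of 3-year annuity: 3.24 × [1 − (1+0.074)^−3] / 0.074 = 8.44103
Perpetuity value at year 3: 1.56 / 0.074 = 21.08108
PV of perpetuity: 21.08108 / (1+0.074)^3 = 17.01688
Total PV = 8.44103 + 17.01688 = 25.45791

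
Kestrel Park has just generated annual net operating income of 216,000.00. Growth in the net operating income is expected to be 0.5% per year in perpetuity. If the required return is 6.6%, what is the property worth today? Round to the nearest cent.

D₁ = D₀ × (1 + g) = 216,000.00 × 1.005 = 217,080.0000
Growing perpetuity: P = D₁ / (r − g) = 217,080.0000 / (0.066 − 0.005) = 3,558,688.52

3558688.52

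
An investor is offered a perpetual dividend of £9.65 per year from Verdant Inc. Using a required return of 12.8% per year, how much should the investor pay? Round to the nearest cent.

Level perpetuity: PV = C / r = £9.65 / 0.128 = £75.39

£75.39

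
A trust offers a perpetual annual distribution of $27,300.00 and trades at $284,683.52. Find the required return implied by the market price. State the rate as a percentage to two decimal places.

P = C/r ⇒ r = C/P = $27,300.00/$284,683.52 = 0.095896

9.59%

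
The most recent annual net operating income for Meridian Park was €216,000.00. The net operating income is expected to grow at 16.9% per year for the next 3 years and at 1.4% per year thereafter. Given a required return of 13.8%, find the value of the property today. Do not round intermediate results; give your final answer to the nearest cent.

€2598587.96

D_1 = 252504.00000
D_2 = 295177.17600
D_3 = 345062.11874
Terminal value at year 3: TV = D_3×(1+g_2)/(r−g_2) = 349892.98841/0.124 = 2821717.64844
P_0 = D_1/(1+r)^1 + D_2/(1+r)^2 + D_3/(1+r)^3 + TV/(1+r)^3
    = 221884.00703 + 227928.29896 + 234137.24208 + 1914638.41506 = 2598587.96313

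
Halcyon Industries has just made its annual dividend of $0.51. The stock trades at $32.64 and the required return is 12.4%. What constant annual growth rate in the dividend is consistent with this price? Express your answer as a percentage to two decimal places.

P = D₀(1+g)/(r−g) ⇒ P(r−g) = D₀(1+g) ⇒ g(P+D₀) = P·r − D₀
g = (P·r − D₀)/(P + D₀) = ($32.64×0.124 − $0.51) / ($32.64 + $0.51) = 0.106708

10.67%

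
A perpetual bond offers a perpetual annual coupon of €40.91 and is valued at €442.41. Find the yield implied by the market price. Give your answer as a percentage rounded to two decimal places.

P = C/r ⇒ r = C/P = €40.91/€442.41 = 0.092471

9.25%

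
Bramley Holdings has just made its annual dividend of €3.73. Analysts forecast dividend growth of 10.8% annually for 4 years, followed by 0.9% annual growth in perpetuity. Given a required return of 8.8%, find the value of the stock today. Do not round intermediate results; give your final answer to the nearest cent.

€66.86

D_1 = 4.13284
D_2 = 4.57919
D_3 = 5.07374
D_4 = 5.62170
Terminal value at year 4: TV = D_4×(1+g_2)/(r−g_2) = 5.67230/0.079 = 71.80124
P_0 = D_1/(1+r)^1 + D_2/(1+r)^2 + D_3/(1+r)^3 + D_4/(1+r)^4 + TV/(1+r)^4
    = 3.79857 + 3.86839 + 3.93950 + 4.01192 + 51.24085 = 66.85924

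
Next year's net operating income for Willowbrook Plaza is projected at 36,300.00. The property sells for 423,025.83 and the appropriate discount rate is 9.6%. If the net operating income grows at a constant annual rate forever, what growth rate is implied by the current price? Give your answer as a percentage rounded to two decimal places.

1.02%

P = D₁/(r−g) ⇒ g = r − D₁/P = 0.096 − 36,300.00/423,025.83 = 0.010190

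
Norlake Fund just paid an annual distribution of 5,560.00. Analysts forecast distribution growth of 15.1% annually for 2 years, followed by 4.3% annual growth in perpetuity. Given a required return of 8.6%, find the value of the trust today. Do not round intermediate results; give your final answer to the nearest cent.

D_1 = 6399.56000
D_2 = 7365.89356
Terminal value at year 2: TV = D_2×(1+g_2)/(r−g_2) = 7682.62698/0.043 = 178665.74379
P_0 = D_1/(1+r)^1 + D_2/(1+r)^2 + TV/(1+r)^2
    = 5892.78085 + 6245.47952 + 151489.18921 = 163627.44957

163627.45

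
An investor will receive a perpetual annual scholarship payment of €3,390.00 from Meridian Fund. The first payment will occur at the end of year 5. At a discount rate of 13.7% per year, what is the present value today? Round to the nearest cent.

Value at end of year 4: C / r = €3,390.00 / 0.137 = €24,744.5255
Discount to today: PV = €24,744.5255 / (1 + 0.137)^4 = €24,744.5255 / 1.671252 = €14,805.98

€14805.98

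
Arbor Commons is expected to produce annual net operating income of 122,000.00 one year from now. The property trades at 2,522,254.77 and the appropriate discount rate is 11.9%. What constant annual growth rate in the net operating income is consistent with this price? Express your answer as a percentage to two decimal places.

7.06%

P = D₁/(r−g) ⇒ g = r − D₁/P = 0.119 − 122,000.00/2,522,254.77 = 0.070631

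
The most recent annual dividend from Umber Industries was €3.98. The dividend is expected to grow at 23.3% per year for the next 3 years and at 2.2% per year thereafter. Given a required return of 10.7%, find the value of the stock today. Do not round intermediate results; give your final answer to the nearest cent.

€80.99

D_1 = 4.90734
D_2 = 6.05075
D_3 = 7.46058
Terminal value at year 3: TV = D_3×(1+g_2)/(r−g_2) = 7.62471/0.085 = 89.70244
P_0 = D_1/(1+r)^1 + D_2/(1+r)^2 + D_3/(1+r)^3 + TV/(1+r)^3
    = 4.43301 + 4.93758 + 5.49958 + 66.12435 = 80.99451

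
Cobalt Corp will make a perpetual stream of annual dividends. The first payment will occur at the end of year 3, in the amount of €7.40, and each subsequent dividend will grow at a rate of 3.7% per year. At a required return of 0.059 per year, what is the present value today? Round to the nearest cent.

Value at end of year 2: C₁ / (r − g) = €7.40 / (0.059 − 0.037) = €336.3636
Discount to today: PV = €336.3636 / (1 + 0.059)^2 = €336.3636 / 1.121481 = €299.93

€299.93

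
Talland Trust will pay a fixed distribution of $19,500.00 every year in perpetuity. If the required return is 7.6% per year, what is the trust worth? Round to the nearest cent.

$256578.95

Level perpetuity: PV = C / r = $19,500.00 / 0.076 = $256,578.95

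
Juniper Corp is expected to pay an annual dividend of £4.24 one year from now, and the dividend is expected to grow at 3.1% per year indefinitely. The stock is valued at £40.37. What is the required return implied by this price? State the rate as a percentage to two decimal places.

P = D₁/(r − g) ⇒ r = D₁/P + g = £4.2400/£40.37 + 0.031 = 0.105028 + 0.031 = 0.136028

13.60%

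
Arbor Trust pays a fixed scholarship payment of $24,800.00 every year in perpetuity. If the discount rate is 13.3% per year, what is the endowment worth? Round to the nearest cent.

$186466.17

Level perpetuity: PV = C / r = $24,800.00 / 0.133 = $186,466.17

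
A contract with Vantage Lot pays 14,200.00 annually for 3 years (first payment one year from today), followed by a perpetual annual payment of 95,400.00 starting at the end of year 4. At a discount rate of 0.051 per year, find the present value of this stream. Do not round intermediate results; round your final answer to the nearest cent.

1649874.19

PV of 3-year annuity: 14,200.00 × [1 − (1+0.051)^−3] / 0.051 = 38597.77599
Perpetuity value at year 3: 95,400.00 / 0.051 = 1870588.23529
PV of perpetuity: 1870588.23529 / (1+0.051)^3 = 1611276.41630
Total PV = 38597.77599 + 1611276.41630 = 1649874.19229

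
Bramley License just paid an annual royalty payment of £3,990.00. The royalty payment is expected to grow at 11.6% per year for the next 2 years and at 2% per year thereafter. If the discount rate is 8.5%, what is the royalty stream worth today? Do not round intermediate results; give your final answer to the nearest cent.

D_1 = 4452.84000
D_2 = 4969.36944
Terminal value at year 2: TV = D_2×(1+g_2)/(r−g_2) = 5068.75683/0.065 = 77980.87429
P_0 = D_1/(1+r)^1 + D_2/(1+r)^2 + TV/(1+r)^2
    = 4104.00000 + 4221.25714 + 66241.26593 = 74566.52308

£74566.52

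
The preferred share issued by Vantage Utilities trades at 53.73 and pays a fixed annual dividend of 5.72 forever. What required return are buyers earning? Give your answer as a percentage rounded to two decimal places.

P = C/r ⇒ r = C/P = 5.72/53.73 = 0.106458

10.65%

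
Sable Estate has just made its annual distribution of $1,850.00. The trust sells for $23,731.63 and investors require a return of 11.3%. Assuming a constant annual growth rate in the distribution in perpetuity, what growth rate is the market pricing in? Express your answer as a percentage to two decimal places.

3.25%

P = D₀(1+g)/(r−g) ⇒ P(r−g) = D₀(1+g) ⇒ g(P+D₀) = P·r − D₀
g = (P·r − D₀)/(P + D₀) = ($23,731.63×0.113 − $1,850.00) / ($23,731.63 + $1,850.00) = 0.032511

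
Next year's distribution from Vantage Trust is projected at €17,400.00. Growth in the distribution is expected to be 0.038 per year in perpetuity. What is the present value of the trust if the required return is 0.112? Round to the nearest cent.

€235135.14

Growing perpetuity: P = D₁ / (r − g) = €17,400.0000 / (0.112 − 0.038) = €235,135.14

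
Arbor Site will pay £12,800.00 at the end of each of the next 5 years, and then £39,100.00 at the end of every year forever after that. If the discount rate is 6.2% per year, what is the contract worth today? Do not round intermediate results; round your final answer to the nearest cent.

PV of 5-year annuity: £12,800.00 × [1 − (1+0.062)^−5] / 0.062 = 53626.15827
Perpetuity value at year 5: £39,100.00 / 0.062 = 630645.16129
PV of perpetuity: 630645.16129 / (1+0.062)^5 = 466834.00595
Total PV = 53626.15827 + 466834.00595 = 520460.16422

£520460.16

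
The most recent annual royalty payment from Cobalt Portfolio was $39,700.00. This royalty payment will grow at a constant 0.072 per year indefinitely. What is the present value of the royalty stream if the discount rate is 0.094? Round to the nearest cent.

D₁ = D₀ × (1 + g) = $39,700.00 × 1.072 = $42,558.4000
Growing perpetuity: P = D₁ / (r − g) = $42,558.4000 / (0.094 − 0.072) = $1,934,472.73

$1934472.73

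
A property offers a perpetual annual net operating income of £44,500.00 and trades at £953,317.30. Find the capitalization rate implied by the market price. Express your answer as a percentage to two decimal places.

P = C/r ⇒ r = C/P = £44,500.00/£953,317.30 = 0.046679

4.67%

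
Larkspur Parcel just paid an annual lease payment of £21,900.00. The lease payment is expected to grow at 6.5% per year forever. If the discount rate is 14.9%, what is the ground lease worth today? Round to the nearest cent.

D₁ = D₀ × (1 + g) = £21,900.00 × 1.065 = £23,323.5000
Growing perpetuity: P = D₁ / (r − g) = £23,323.5000 / (0.149 − 0.065) = £277,660.71

£277660.71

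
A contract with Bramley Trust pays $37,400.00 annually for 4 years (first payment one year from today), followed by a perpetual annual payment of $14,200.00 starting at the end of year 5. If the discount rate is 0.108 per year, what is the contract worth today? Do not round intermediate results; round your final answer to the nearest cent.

$203766.66

PV of 4-year annuity: $37,400.00 × [1 − (1+0.108)^−4] / 0.108 = 116528.68718
Perpetuity value at year 4: $14,200.00 / 0.108 = 131481.48148
PV of perpetuity: 131481.48148 / (1+0.108)^4 = 87237.96924
Total PV = 116528.68718 + 87237.96924 = 203766.65642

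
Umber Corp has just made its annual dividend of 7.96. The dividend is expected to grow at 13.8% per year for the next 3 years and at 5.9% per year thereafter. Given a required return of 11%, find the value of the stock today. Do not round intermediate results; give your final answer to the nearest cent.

203.22

D_1 = 9.05848
D_2 = 10.30855
D_3 = 11.73113
Terminal value at year 3: TV = D_3×(1+g_2)/(r−g_2) = 12.42327/0.051 = 243.59347
P_0 = D_1/(1+r)^1 + D_2/(1+r)^2 + D_3/(1+r)^3 + TV/(1+r)^3
    = 8.16079 + 8.36665 + 8.57770 + 178.11344 = 203.21859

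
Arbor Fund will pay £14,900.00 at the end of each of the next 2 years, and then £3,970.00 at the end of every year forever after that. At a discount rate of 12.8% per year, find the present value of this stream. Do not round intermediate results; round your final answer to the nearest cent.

£49295.52

PV of 2-year annuity: £14,900.00 × [1 − (1+0.128)^−2] / 0.128 = 24919.52115
Perpetuity value at year 2: £3,970.00 / 0.128 = 31015.62500
PV of perpetuity: 31015.62500 / (1+0.128)^2 = 24375.99420
Total PV = 24919.52115 + 24375.99420 = 49295.51535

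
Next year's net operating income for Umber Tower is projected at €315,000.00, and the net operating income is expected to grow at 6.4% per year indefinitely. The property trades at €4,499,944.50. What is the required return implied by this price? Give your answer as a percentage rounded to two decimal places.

P = D₁/(r − g) ⇒ r = D₁/P + g = €315,000.0000/€4,499,944.50 + 0.064 = 0.070001 + 0.064 = 0.134001

13.40%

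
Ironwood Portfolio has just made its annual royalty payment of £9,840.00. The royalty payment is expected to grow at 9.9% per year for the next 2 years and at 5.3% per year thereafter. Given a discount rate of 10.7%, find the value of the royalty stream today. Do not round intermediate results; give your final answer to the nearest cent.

D_1 = 10814.16000
D_2 = 11884.76184
Terminal value at year 2: TV = D_2×(1+g_2)/(r−g_2) = 12514.65422/0.054 = 231752.85588
P_0 = D_1/(1+r)^1 + D_2/(1+r)^2 + TV/(1+r)^2
    = 9768.88889 + 9698.29168 + 189116.68774 = 208583.86831

£208583.87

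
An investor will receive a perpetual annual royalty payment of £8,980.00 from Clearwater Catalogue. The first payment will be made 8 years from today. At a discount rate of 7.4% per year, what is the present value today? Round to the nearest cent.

Value at end of year 7: C / r = £8,980.00 / 0.074 = £121,351.3514
Discount to today: PV = £121,351.3514 / (1 + 0.074)^7 = £121,351.3514 / 1.648276 = £73,623.19

£73623.19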